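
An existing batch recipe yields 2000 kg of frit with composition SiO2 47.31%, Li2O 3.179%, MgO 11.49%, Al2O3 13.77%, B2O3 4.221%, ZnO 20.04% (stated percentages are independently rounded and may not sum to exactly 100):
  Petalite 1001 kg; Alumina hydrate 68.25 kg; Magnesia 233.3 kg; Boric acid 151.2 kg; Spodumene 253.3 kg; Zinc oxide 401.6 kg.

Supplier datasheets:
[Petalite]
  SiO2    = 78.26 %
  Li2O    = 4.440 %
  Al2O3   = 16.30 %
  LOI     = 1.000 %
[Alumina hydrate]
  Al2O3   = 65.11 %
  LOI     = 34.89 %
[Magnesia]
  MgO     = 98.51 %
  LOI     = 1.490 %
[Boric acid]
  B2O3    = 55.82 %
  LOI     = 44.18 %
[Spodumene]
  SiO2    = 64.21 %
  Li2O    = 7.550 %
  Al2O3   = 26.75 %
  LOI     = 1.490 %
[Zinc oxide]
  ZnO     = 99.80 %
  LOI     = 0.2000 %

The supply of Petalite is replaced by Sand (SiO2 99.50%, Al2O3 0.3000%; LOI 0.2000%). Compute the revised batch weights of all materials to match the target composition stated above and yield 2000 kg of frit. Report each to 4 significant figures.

Revised batch per 2000 kg frit:
  Sand: 407.5 kg
  Alumina hydrate: 75.12 kg
  Magnesia: 233.3 kg
  Boric acid: 151.2 kg
  Spodumene: 842.1 kg
  Zinc oxide: 401.6 kg
Total batch = 2111 kg; LOI loss = 110.7 kg

The whole derivation runs at exact precision throughout; the intermediate values are displayed (rounded to four significant figures) on the page — every reported result is rounded only once. Derived quantities (the totals, LOI, six oxide percentages, the yield, net glass mass) are computed from the weighed amounts for 2000 kg of glass in full precision exactly as printed in the problem or the answer.
Target masses of each oxide per 2000 kg frit:
  SiO2: 47.31% × 2000 = 946.2 kg
  Li2O: 3.179% × 2000 = 63.58 kg
  MgO: 11.49% × 2000 = 229.8 kg
  Al2O3: 13.77% × 2000 = 275.4 kg
  B2O3: 4.221% × 2000 = 84.42 kg
  ZnO: 20.04% × 2000 = 400.8 kg
Verifying the oxide balance applying the batch weights above, for the quoted basis mass (each sum matches its target mass within answer rounding):
  SiO2: 407.5·0.9950 + 842.1·0.6421 = 946.2 kg (target 946.2 kg)
  Li2O: 842.1·0.07550 = 63.58 kg (target 63.58 kg)
  MgO: 233.3·0.9851 = 229.8 kg (target 229.8 kg)
  Al2O3: 407.5·0.003000 + 75.12·0.6511 + 842.1·0.2675 = 275.4 kg (target 275.4 kg)
  B2O3: 151.2·0.5582 = 84.40 kg (target 84.42 kg)
  ZnO: 401.6·0.9980 = 400.8 kg (target 400.8 kg)
Consistency of the glass mass: batch total minus LOI = 2000 kg (per-oxide target masses sum to 2000 kg; stated basis 2000 kg — any gap is answer rounding).
Whole-batch sum: Σ batch = 2111 kg; loss to ignition Σ batch·LOI = 110.7 kg; yield: glass divided by total = 94.76%.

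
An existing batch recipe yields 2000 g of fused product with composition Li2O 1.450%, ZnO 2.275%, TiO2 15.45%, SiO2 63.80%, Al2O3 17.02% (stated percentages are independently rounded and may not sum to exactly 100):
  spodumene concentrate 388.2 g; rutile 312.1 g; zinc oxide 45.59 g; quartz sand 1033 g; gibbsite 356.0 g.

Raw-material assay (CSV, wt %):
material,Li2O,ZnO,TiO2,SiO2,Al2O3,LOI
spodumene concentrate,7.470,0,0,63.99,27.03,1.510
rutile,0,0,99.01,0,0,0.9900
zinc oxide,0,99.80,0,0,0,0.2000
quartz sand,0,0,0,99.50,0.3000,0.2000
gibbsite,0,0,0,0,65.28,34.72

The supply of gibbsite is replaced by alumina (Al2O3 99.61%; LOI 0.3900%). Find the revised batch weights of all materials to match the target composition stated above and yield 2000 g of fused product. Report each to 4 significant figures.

Revised batch per 2000 g fused product:
  spodumene concentrate: 388.2 g
  rutile: 312.1 g
  zinc oxide: 45.59 g
  quartz sand: 1033 g
  alumina: 233.3 g
Total batch = 2012 g; LOI loss = 12.02 g

All arithmetic keeps full float precision at each step; rounding to four significant figures applies to each working value as displayed. Each reported value takes just one rounding. The derived quantities, which include the five compositions, yield, LOI, the totals, glass mass, are re-derived in full precision, as set out in the problem or answer text, from the batch weights per 2000 g of glass.
The oxide mass targets at 2000 g fused product:
  Li2O: 1.450% × 2000 = 29.00 g
  ZnO: 2.275% × 2000 = 45.50 g
  TiO2: 15.45% × 2000 = 309.0 g
  SiO2: 63.80% × 2000 = 1276 g
  Al2O3: 17.02% × 2000 = 340.4 g
Verifying the oxide balance with the batch weights as given, under the basis named above (oxide sums agree with the targets net of answer rounding effects):
  Li2O: 388.2·0.07470 = 29.00 g (target 29.00 g)
  ZnO: 45.59·0.9980 = 45.50 g (target 45.50 g)
  TiO2: 312.1·0.9901 = 309.0 g (target 309.0 g)
  SiO2: 388.2·0.6399 + 1033·0.9950 = 1276 g (target 1276 g)
  Al2O3: 388.2·0.2703 + 1033·0.003000 + 233.3·0.9961 = 340.4 g (target 340.4 g)
Glass-mass sanity pass: total batch − LOI = 2000 g (summing oxide targets gives 2000 g; with the basis standing at 2000 g — a pure rounding effect).
Total batch = Σ batch = 2012 g; LOI loss = Σ batch·LOI = 12.02 g; as yield: glass ÷ batch → 99.40%.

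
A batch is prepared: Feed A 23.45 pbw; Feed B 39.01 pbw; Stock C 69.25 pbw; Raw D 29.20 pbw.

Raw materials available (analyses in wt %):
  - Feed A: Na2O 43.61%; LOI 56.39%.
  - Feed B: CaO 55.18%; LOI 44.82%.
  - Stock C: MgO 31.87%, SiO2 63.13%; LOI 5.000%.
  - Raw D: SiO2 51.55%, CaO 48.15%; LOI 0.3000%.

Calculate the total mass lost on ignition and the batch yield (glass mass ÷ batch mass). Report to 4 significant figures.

LOI loss = 34.26 pbw; glass = 126.7 pbw; yield = 78.71%

In-progress results are displayed rounded to 4 significant digits within the worked lines — each numeric step maintains full float precision all the way through. Every reported value takes just one rounding — the derived quantities are rebuilt in exact precision (net glass mass, yield, LOI, the four compositions, the totals) starting from the weights per 126.7 pbw of glass as given in the problem or the answer.
LOI of each material in turn:
  Feed A: 23.45 × 0.5639 = 13.22 pbw
  Feed B: 39.01 × 0.4482 = 17.48 pbw
  Stock C: 69.25 × 0.05000 = 3.463 pbw
  Raw D: 29.20 × 0.003000 = 0.08760 pbw
Total LOI = 34.26 pbw
Glass = batch − LOI = 160.9 − 34.26 = 126.7 pbw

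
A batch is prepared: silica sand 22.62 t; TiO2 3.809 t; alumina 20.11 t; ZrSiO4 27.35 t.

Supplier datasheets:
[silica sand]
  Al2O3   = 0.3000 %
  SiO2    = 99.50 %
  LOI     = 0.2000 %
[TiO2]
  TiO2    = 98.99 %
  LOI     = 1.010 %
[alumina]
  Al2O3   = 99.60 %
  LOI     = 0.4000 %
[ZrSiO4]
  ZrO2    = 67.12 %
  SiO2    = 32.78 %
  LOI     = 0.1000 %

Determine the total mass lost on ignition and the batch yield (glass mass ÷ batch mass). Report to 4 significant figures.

LOI loss = 0.1915 t; glass = 73.70 t; yield = 99.74%

In-progress results are displayed rounded to 4 significant figures alongside each step; the whole derivation keeps full precision throughout. Every reported figure carries a single rounding — all derived quantities are re-derived in full precision (the four compositions, LOI, net glass mass, totals, yield) using the weight values on 73.70 t of glass, as written in question or answer.
Per-material ignition loss:
  silica sand: 22.62 × 0.002000 = 0.04524 t
  TiO2: 3.809 × 0.01010 = 0.03847 t
  alumina: 20.11 × 0.004000 = 0.08044 t
  ZrSiO4: 27.35 × 0.001000 = 0.02735 t
Total LOI = 0.1915 t
Glass = batch − LOI = 73.89 − 0.1915 = 73.70 t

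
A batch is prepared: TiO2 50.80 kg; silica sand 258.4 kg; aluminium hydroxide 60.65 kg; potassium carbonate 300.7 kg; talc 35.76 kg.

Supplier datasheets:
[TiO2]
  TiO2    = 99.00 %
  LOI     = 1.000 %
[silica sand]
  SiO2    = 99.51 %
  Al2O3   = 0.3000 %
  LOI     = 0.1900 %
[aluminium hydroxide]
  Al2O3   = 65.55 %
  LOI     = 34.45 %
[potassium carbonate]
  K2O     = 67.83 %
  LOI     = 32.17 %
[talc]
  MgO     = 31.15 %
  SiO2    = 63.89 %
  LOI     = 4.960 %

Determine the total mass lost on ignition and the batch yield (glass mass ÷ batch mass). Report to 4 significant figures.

All arithmetic runs at full float precision through the solve — working values are shown rounded to 4 significant digits; every reported number includes exactly one rounding; the derived quantities (five oxide percentages, totals, net glass mass, the yield, ignition loss) are re-derived from the weighed amounts per 585.9 kg of glass in full precision, as they appear in the problem or the answer.
Loss on ignition, line by line:
  TiO2: 50.80 × 0.01000 = 0.5080 kg
  silica sand: 258.4 × 0.001900 = 0.4910 kg
  aluminium hydroxide: 60.65 × 0.3445 = 20.89 kg
  potassium carbonate: 300.7 × 0.3217 = 96.74 kg
  talc: 35.76 × 0.04960 = 1.774 kg
Total LOI = 120.4 kg
Glass = batch − LOI = 706.3 − 120.4 = 585.9 kg

LOI loss = 120.4 kg; glass = 585.9 kg; yield = 82.95%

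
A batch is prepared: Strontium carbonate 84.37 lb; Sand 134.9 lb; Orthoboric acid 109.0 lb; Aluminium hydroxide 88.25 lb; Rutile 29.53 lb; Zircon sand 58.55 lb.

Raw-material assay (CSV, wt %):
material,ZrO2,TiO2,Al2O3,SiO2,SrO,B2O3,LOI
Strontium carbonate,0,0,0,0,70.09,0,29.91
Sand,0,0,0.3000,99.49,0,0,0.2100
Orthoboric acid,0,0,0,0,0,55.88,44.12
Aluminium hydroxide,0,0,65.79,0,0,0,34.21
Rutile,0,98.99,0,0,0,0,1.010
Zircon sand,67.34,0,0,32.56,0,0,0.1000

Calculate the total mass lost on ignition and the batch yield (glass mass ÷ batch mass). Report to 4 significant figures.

LOI loss = 104.2 lb; glass = 400.4 lb; yield = 79.36%

All arithmetic maintains exact precision at each step — values along the way are displayed (rounded to four significant digits) between the steps; a single rounding produces each reported value. All derived quantities, which include yield, the six compositions, the totals, glass mass, LOI, are carried in exact precision, as they appear in the question or the answer, from the weighed amounts per 400.4 lb of glass.
Each material's LOI contribution:
  Strontium carbonate: 84.37 × 0.2991 = 25.24 lb
  Sand: 134.9 × 0.002100 = 0.2833 lb
  Orthoboric acid: 109.0 × 0.4412 = 48.09 lb
  Aluminium hydroxide: 88.25 × 0.3421 = 30.19 lb
  Rutile: 29.53 × 0.01010 = 0.2983 lb
  Zircon sand: 58.55 × 0.001000 = 0.05855 lb
Total LOI = 104.2 lb
Glass = batch − LOI = 504.6 − 104.2 = 400.4 lb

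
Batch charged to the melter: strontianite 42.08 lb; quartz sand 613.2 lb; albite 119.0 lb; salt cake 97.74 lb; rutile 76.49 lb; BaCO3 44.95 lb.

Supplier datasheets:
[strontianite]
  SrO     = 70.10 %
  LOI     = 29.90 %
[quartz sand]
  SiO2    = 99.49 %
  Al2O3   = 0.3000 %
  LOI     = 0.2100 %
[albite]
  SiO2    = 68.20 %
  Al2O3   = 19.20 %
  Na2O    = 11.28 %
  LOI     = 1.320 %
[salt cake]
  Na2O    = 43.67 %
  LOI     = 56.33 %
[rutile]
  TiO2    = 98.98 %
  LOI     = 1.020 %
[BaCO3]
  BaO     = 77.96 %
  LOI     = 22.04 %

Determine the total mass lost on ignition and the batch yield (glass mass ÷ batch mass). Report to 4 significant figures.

All internal work runs at exact precision through every step — working values are printed, with 4-significant-digit rounding, in the printout. Each reported figure receives exactly one rounding; the derived quantities are recomputed using the weight values on 912.3 lb of glass at exact precision (net glass mass, the six compositions, ignition loss, the yield, totals), as set out in problem or answer.
Per-material ignition loss:
  strontianite: 42.08 × 0.2990 = 12.58 lb
  quartz sand: 613.2 × 0.002100 = 1.288 lb
  albite: 119.0 × 0.01320 = 1.571 lb
  salt cake: 97.74 × 0.5633 = 55.06 lb
  rutile: 76.49 × 0.01020 = 0.7802 lb
  BaCO3: 44.95 × 0.2204 = 9.907 lb
Total LOI = 81.18 lb
Glass = batch − LOI = 993.5 − 81.18 = 912.3 lb

LOI loss = 81.18 lb; glass = 912.3 lb; yield = 91.83%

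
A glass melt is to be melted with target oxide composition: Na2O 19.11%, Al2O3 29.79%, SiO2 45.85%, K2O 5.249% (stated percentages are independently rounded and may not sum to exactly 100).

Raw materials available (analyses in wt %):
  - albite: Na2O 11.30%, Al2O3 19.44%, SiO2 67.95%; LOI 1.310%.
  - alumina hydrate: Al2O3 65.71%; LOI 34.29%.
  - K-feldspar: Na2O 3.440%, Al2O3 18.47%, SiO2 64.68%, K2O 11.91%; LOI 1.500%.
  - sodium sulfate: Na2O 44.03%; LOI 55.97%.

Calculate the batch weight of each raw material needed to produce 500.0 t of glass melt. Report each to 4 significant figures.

Intermediates are shown (rounded to 4 significant digits) alongside each step. The working math maintains exact precision through every step — each reported number takes a single rounding; all derived quantities are rebuilt in exact precision (ignition loss, totals, yield, the four compositions, glass mass) starting from the weights per 500.0 t of glass as written in the problem or answer text.
Target oxide masses per 500.0 t glass melt:
  Na2O: 19.11% × 500.0 = 95.55 t
  Al2O3: 29.79% × 500.0 = 149.0 t
  SiO2: 45.85% × 500.0 = 229.2 t
  K2O: 5.249% × 500.0 = 26.24 t
Sums-versus-targets review on the weights just shown, on the stated basis (sum by sum, the targets are met within answer rounding):
  Na2O: 127.6·0.1130 + 220.4·0.03440 + 167.0·0.4403 = 95.53 t (target 95.55 t)
  Al2O3: 127.6·0.1944 + 127.0·0.6571 + 220.4·0.1847 = 149.0 t (target 149.0 t)
  SiO2: 127.6·0.6795 + 220.4·0.6468 = 229.3 t (target 229.2 t)
  K2O: 220.4·0.1191 = 26.25 t (target 26.24 t)
Mass balance on the glass: batch total minus LOI = 500.0 t (summing oxide targets gives 500.0 t; versus the stated basis of 500.0 t — gaps are rounding artifacts).
Adding the batch up: Σ batch = 642.0 t; ignition loss, Σ(batch × LOI) = 142.0 t; yield = glass ÷ total batch = 77.88%.

Batch per 500.0 t glass melt:
  albite: 127.6 t
  alumina hydrate: 127.0 t
  K-feldspar: 220.4 t
  sodium sulfate: 167.0 t
Total batch = 642.0 t; LOI loss = 142.0 t; yield = 77.88%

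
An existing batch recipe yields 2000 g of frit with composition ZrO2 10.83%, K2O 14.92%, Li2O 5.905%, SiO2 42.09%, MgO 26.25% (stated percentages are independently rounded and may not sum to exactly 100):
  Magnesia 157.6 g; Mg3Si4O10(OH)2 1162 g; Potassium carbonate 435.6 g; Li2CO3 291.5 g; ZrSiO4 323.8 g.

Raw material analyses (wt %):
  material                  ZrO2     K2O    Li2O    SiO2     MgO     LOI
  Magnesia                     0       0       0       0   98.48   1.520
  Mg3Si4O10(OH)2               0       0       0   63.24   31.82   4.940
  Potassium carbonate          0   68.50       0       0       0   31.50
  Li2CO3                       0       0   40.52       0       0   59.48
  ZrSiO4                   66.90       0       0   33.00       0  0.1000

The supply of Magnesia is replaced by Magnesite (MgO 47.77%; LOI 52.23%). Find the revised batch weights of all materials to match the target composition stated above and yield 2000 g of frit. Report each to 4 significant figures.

Revised batch per 2000 g frit:
  Magnesite: 324.9 g
  Mg3Si4O10(OH)2: 1162 g
  Potassium carbonate: 435.6 g
  Li2CO3: 291.5 g
  ZrSiO4: 323.8 g
Total batch = 2538 g; LOI loss = 538.0 g

Mid-chain values appear rounded to four significant figures within the worked lines — full precision is maintained from start to finish; every reported number sees exactly one rounding. Derived quantities (glass mass, the totals, five oxide percentages, ignition loss, yield) are re-derived starting from the weights on 2000 g of glass in exact precision, precisely as stated by the question or the answer.
Oxide mass targets, per 2000 g frit:
  ZrO2: 10.83% × 2000 = 216.6 g
  K2O: 14.92% × 2000 = 298.4 g
  Li2O: 5.905% × 2000 = 118.1 g
  SiO2: 42.09% × 2000 = 841.8 g
  MgO: 26.25% × 2000 = 525.0 g
Per-oxide balance check on the weights just shown, against the basis in use (delivered sums recover each target given rounding of the digits):
  ZrO2: 323.8·0.6690 = 216.6 g (target 216.6 g)
  K2O: 435.6·0.6850 = 298.4 g (target 298.4 g)
  Li2O: 291.5·0.4052 = 118.1 g (target 118.1 g)
  SiO2: 1162·0.6324 + 323.8·0.3300 = 841.7 g (target 841.8 g)
  MgO: 324.9·0.4777 + 1162·0.3182 = 525.0 g (target 525.0 g)
Auditing the glass mass value: net batch after ignition = 2000 g (oxide target masses add up to 2000 g; with the basis standing at 2000 g — a pure rounding effect).
Batch grand total — Σ batch = 2538 g; loss to ignition Σ batch·LOI = 538.0 g; glass ÷ batch gives a yield of 78.80%.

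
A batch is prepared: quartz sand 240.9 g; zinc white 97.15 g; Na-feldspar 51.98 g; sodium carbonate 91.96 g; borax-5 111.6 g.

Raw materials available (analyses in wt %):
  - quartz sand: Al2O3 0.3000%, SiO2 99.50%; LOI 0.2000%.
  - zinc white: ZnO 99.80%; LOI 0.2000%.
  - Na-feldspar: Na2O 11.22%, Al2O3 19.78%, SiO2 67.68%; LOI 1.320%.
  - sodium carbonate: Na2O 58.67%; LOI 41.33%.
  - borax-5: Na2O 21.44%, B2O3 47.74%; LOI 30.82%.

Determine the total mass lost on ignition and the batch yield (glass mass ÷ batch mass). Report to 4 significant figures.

LOI loss = 73.76 g; glass = 519.8 g; yield = 87.57%

All arithmetic holds exact precision through the solve; in-progress results are displayed with 4-significant-digit rounding on the page; every reported number takes just one rounding. Derived quantities (five oxide percentages, net glass mass, LOI, the totals, the yield) are rebuilt at full precision from the batch weights for 519.8 g of glass as set out in either problem or answer.
Loss on ignition, line by line:
  quartz sand: 240.9 × 0.002000 = 0.4818 g
  zinc white: 97.15 × 0.002000 = 0.1943 g
  Na-feldspar: 51.98 × 0.01320 = 0.6861 g
  sodium carbonate: 91.96 × 0.4133 = 38.01 g
  borax-5: 111.6 × 0.3082 = 34.40 g
Total LOI = 73.76 g
Glass = batch − LOI = 593.6 − 73.76 = 519.8 g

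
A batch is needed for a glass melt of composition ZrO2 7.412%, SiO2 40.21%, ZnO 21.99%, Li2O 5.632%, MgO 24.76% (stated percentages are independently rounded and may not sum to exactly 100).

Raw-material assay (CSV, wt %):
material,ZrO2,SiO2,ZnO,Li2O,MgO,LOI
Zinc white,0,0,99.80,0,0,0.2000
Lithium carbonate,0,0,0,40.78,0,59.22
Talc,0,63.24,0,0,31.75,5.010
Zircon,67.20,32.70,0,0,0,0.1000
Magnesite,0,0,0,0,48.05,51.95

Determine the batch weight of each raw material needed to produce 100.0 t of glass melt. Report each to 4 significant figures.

Values along the way are displayed rounded off to 4 significant figures in the printout — every computation runs at full precision in every operation — a single rounding produces every reported number. All derived quantities are carried at full precision (the totals, net glass mass, LOI, the yield, the five compositions) starting from the weights on 100.0 t of glass precisely as stated by question or answer.
Target oxide masses per 100.0 t glass melt:
  ZrO2: 7.412% × 100.0 = 7.412 t
  SiO2: 40.21% × 100.0 = 40.21 t
  ZnO: 21.99% × 100.0 = 21.99 t
  Li2O: 5.632% × 100.0 = 5.632 t
  MgO: 24.76% × 100.0 = 24.76 t
Oxide-by-oxide audit from the weights as reported, versus the basis set out (target by target, the sums agree modulo rounding of the values):
  ZrO2: 11.03·0.6720 = 7.412 t (target 7.412 t)
  SiO2: 57.88·0.6324 + 11.03·0.3270 = 40.21 t (target 40.21 t)
  ZnO: 22.03·0.9980 = 21.99 t (target 21.99 t)
  Li2O: 13.81·0.4078 = 5.632 t (target 5.632 t)
  MgO: 57.88·0.3175 + 13.28·0.4805 = 24.76 t (target 24.76 t)
The glass-mass cross-check: batch Σ − ignition loss = 100.0 t (oxide target masses add up to 100.0 t; with the basis standing at 100.0 t — differing by rounding only).
Batch total: Σ batch = 118.0 t; Σ batch·LOI gives LOI loss = 18.03 t; the yield ratio, glass ÷ batch: 84.72%.

Batch per 100.0 t glass melt:
  Zinc white: 22.03 t
  Lithium carbonate: 13.81 t
  Talc: 57.88 t
  Zircon: 11.03 t
  Magnesite: 13.28 t
Total batch = 118.0 t; LOI loss = 18.03 t; yield = 84.72%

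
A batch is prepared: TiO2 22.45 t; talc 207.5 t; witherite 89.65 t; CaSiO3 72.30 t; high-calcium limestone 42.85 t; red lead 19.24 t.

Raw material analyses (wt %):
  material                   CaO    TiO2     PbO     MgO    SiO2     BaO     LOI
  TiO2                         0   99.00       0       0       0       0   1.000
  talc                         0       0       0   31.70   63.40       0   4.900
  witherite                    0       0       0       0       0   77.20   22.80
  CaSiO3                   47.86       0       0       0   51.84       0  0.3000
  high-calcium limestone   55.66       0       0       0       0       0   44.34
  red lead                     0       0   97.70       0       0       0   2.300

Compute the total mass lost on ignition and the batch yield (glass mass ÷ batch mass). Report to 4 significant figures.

Working values are shown, with 4-significant-figure rounding, across the worked steps. Every computation maintains full precision at all times. Every reported figure is rounded exactly once — all derived quantities are recomputed at full float precision (six oxide percentages, the yield, LOI, glass mass, totals) using the weight values at 403.5 t of glass as given in question or answer.
Loss on ignition, line by line:
  TiO2: 22.45 × 0.01000 = 0.2245 t
  talc: 207.5 × 0.04900 = 10.17 t
  witherite: 89.65 × 0.2280 = 20.44 t
  CaSiO3: 72.30 × 0.003000 = 0.2169 t
  high-calcium limestone: 42.85 × 0.4434 = 19.00 t
  red lead: 19.24 × 0.02300 = 0.4425 t
Total LOI = 50.49 t
Glass = batch − LOI = 454.0 − 50.49 = 403.5 t

LOI loss = 50.49 t; glass = 403.5 t; yield = 88.88%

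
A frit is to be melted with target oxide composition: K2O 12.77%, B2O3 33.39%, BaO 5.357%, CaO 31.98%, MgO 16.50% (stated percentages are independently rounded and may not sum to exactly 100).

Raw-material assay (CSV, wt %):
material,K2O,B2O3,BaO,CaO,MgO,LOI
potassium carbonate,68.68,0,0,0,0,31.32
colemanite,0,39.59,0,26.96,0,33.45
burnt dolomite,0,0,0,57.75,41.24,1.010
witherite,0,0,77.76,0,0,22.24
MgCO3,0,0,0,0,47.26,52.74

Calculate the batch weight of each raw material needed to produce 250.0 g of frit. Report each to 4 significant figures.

Batch per 250.0 g frit:
  potassium carbonate: 46.48 g
  colemanite: 210.8 g
  burnt dolomite: 40.01 g
  witherite: 17.22 g
  MgCO3: 52.37 g
Total batch = 366.9 g; LOI loss = 116.9 g; yield = 68.13%

Working values are shown (rounded to four significant figures) between the steps. Each numeric step carries full precision in all steps — every reported result takes exactly one rounding. All derived quantities are recomputed from the batch weights on 250.0 g of glass at exact precision (the five compositions, glass mass, LOI, the totals, the yield), as they appear in problem or answer.
Oxide mass targets, per 250.0 g frit:
  K2O: 12.77% × 250.0 = 31.92 g
  B2O3: 33.39% × 250.0 = 83.48 g
  BaO: 5.357% × 250.0 = 13.39 g
  CaO: 31.98% × 250.0 = 79.95 g
  MgO: 16.50% × 250.0 = 41.25 g
Oxide-by-oxide audit from the weights as reported, on the stated basis (target by target, the sums agree net of answer rounding effects):
  K2O: 46.48·0.6868 = 31.92 g (target 31.92 g)
  B2O3: 210.8·0.3959 = 83.46 g (target 83.48 g)
  BaO: 17.22·0.7776 = 13.39 g (target 13.39 g)
  CaO: 210.8·0.2696 + 40.01·0.5775 = 79.94 g (target 79.95 g)
  MgO: 40.01·0.4124 + 52.37·0.4726 = 41.25 g (target 41.25 g)
Auditing the glass mass value: Σ batch − LOI loss = 250.0 g (per-oxide target masses sum to 250.0 g; against the stated basis, 250.0 g — differing by rounding only).
Summing the batch: Σ batch = 366.9 g; LOI loss = Σ batch·LOI = 116.9 g; as yield: glass ÷ batch → 68.13%.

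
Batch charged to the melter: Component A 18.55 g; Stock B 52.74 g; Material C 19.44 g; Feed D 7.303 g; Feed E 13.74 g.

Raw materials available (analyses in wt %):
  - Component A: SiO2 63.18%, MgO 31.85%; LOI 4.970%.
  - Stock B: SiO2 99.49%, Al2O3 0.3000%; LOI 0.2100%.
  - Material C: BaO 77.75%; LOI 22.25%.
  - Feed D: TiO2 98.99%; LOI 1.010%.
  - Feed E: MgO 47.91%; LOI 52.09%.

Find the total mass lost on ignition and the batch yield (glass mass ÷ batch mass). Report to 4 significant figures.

All internal work runs at exact precision through the solve — intermediates are displayed rounded to 4 significant figures at each printed step — every reported result is rounded just once. Derived quantities (net glass mass, five oxide percentages, the totals, yield, ignition loss) are recomputed from the weighed amounts per 99.18 g of glass at full float precision, as set out in either problem or answer.
Ignition loss by material:
  Component A: 18.55 × 0.04970 = 0.9219 g
  Stock B: 52.74 × 0.002100 = 0.1108 g
  Material C: 19.44 × 0.2225 = 4.325 g
  Feed D: 7.303 × 0.01010 = 0.07376 g
  Feed E: 13.74 × 0.5209 = 7.157 g
Total LOI = 12.59 g
Glass = batch − LOI = 111.8 − 12.59 = 99.18 g

LOI loss = 12.59 g; glass = 99.18 g; yield = 88.74%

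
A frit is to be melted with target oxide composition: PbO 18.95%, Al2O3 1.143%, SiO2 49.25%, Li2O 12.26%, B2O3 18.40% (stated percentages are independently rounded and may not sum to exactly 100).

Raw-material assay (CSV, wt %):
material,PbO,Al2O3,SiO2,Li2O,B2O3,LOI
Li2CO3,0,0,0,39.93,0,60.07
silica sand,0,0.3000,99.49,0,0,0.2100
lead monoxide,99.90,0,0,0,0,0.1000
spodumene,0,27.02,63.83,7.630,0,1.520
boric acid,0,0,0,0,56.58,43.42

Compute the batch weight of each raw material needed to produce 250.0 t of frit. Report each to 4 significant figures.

Batch per 250.0 t frit:
  Li2CO3: 74.99 t
  silica sand: 117.8 t
  lead monoxide: 47.42 t
  spodumene: 9.267 t
  boric acid: 81.30 t
Total batch = 330.8 t; LOI loss = 80.78 t; yield = 75.58%

In-progress results are shown rounded to 4 significant figures in the working. Every computation keeps full precision at every stage; exactly one rounding is applied to every reported value. All derived quantities (net glass mass, ignition loss, yield, five oxide percentages, totals) are computed from the batch weights on 250.0 t of glass at exact precision as they appear in either problem or answer.
Target oxide masses per 250.0 t frit:
  PbO: 18.95% × 250.0 = 47.38 t
  Al2O3: 1.143% × 250.0 = 2.858 t
  SiO2: 49.25% × 250.0 = 123.1 t
  Li2O: 12.26% × 250.0 = 30.65 t
  B2O3: 18.40% × 250.0 = 46.00 t
A balance pass over the oxides, on the weights just shown, versus the basis set out (oxide sums agree with the targets given rounding of the digits):
  PbO: 47.42·0.9990 = 47.37 t (target 47.38 t)
  Al2O3: 117.8·0.003000 + 9.267·0.2702 = 2.857 t (target 2.858 t)
  SiO2: 117.8·0.9949 + 9.267·0.6383 = 123.1 t (target 123.1 t)
  Li2O: 74.99·0.3993 + 9.267·0.07630 = 30.65 t (target 30.65 t)
  B2O3: 81.30·0.5658 = 46.00 t (target 46.00 t)
Mass balance on the glass: Σ batch − LOI loss = 250.0 t (oxide target masses add up to 250.0 t; with the basis standing at 250.0 t — any gap is answer rounding).
Summing the batch: Σ batch = 330.8 t; ignition loss, Σ(batch × LOI) = 80.78 t; yield, glass over the total, = 75.58%.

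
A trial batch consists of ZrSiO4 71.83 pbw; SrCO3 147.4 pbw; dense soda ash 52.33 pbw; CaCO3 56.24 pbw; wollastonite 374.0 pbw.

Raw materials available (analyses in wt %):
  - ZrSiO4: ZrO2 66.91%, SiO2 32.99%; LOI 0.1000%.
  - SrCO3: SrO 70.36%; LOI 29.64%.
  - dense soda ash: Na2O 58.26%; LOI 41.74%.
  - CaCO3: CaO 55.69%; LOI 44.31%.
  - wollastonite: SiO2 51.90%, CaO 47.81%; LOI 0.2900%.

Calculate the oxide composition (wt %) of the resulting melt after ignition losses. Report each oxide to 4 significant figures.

Glass mass = 610.2 pbw (batch 701.8 − LOI 91.61).
Composition: ZrO2 7.876%, SrO 17.00%, SiO2 35.69%, Na2O 4.996%, CaO 34.44%

All arithmetic holds full precision end to end. Rounding to four significant figures extends to every working value as printed; each reported result takes a single rounding. Derived quantities, including the yield, net glass mass, totals, LOI, the five compositions, are re-derived from the weighed amounts for 610.2 pbw of glass at exact precision as given in problem or answer.
Oxide-by-oxide delivered mass:
  ZrO2: 71.83·0.6691 = 48.06 pbw
  SrO: 147.4·0.7036 = 103.7 pbw
  SiO2: 71.83·0.3299 + 374.0·0.5190 = 217.8 pbw
  Na2O: 52.33·0.5826 = 30.49 pbw
  CaO: 56.24·0.5569 + 374.0·0.4781 = 210.1 pbw
LOI: 71.83·0.001000 + 147.4·0.2964 + 52.33·0.4174 + 56.24·0.4431 + 374.0·0.002900 = 91.61 pbw
batch − LOI leaves glass = 701.8 − 91.61 = 610.2 pbw (matching Σ of the oxides)
percent by weight: oxide/glass ×100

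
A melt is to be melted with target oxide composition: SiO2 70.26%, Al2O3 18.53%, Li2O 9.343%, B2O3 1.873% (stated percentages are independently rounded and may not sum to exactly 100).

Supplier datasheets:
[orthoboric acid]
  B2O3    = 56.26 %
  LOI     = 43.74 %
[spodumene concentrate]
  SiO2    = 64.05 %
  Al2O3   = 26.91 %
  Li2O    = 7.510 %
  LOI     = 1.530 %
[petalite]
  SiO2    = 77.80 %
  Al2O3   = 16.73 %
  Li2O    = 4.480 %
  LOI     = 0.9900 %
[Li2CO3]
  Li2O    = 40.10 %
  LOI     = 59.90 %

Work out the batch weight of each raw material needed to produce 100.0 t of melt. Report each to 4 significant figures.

In-progress results appear with 4-significant-digit rounding between the steps; the whole derivation keeps full float precision from first step to last. Every reported number is rounded once only. The derived quantities are recomputed at exact precision (glass mass, the yield, LOI, totals, the four compositions) from the weighed amounts for 100.0 t of glass as they appear in the question or the answer.
Target oxide masses per 100.0 t melt:
  SiO2: 70.26% × 100.0 = 70.26 t
  Al2O3: 18.53% × 100.0 = 18.53 t
  Li2O: 9.343% × 100.0 = 9.343 t
  B2O3: 1.873% × 100.0 = 1.873 t
Sums-versus-targets review on the weights just shown, versus the basis set out (summed amounts equal target values within answer rounding):
  SiO2: 26.04·0.6405 + 68.87·0.7780 = 70.26 t (target 70.26 t)
  Al2O3: 26.04·0.2691 + 68.87·0.1673 = 18.53 t (target 18.53 t)
  Li2O: 26.04·0.07510 + 68.87·0.04480 + 10.73·0.4010 = 9.344 t (target 9.343 t)
  B2O3: 3.329·0.5626 = 1.873 t (target 1.873 t)
Glass-mass bookkeeping: total charge less LOI = 100.0 t (per-oxide target masses sum to 100.0 t; against the stated basis, 100.0 t — gaps are rounding artifacts).
Adding the batch up: Σ batch = 109.0 t; ignition loss, Σ(batch × LOI) = 8.964 t; yield, glass over the total, = 91.77%.

Batch per 100.0 t melt:
  orthoboric acid: 3.329 t
  spodumene concentrate: 26.04 t
  petalite: 68.87 t
  Li2CO3: 10.73 t
Total batch = 109.0 t; LOI loss = 8.964 t; yield = 91.77%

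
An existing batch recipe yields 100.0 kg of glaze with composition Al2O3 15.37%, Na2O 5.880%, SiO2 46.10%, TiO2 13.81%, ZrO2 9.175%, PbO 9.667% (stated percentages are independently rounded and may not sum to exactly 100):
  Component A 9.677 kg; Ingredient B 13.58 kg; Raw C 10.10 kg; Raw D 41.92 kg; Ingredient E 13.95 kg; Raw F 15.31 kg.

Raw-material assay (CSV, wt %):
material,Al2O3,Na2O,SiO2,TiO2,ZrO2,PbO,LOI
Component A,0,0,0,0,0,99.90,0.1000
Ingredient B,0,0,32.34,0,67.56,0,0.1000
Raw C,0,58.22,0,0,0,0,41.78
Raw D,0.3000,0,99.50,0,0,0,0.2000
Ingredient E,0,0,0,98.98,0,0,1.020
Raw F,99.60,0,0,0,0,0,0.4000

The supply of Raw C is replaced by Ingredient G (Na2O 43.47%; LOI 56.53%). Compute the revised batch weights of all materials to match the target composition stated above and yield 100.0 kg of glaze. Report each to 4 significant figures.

Mid-chain values are printed rounded to 4 significant digits within the worked lines; each numeric step carries full float precision from first step to last — each reported figure includes exactly one rounding; all derived quantities, which include the totals, glass mass, ignition loss, yield, six oxide percentages, are recomputed in full float precision, exactly as shown in question or answer, starting from the weights at 100.0 kg of glass.
The oxide mass targets at 100.0 kg glaze:
  Al2O3: 15.37% × 100.0 = 15.37 kg
  Na2O: 5.880% × 100.0 = 5.880 kg
  SiO2: 46.10% × 100.0 = 46.10 kg
  TiO2: 13.81% × 100.0 = 13.81 kg
  ZrO2: 9.175% × 100.0 = 9.175 kg
  PbO: 9.667% × 100.0 = 9.667 kg
Balance tally, oxide-wise, applying the batch weights above, relative to the basis at hand (summed amounts equal target values up to rounding of the answer):
  Al2O3: 41.92·0.003000 + 15.31·0.9960 = 15.37 kg (target 15.37 kg)
  Na2O: 13.53·0.4347 = 5.881 kg (target 5.880 kg)
  SiO2: 13.58·0.3234 + 41.92·0.9950 = 46.10 kg (target 46.10 kg)
  TiO2: 13.95·0.9898 = 13.81 kg (target 13.81 kg)
  ZrO2: 13.58·0.6756 = 9.175 kg (target 9.175 kg)
  PbO: 9.677·0.9990 = 9.667 kg (target 9.667 kg)
Glass-mass sanity pass: batch Σ − ignition loss = 100.0 kg (per-oxide target masses sum to 100.0 kg; against the stated basis, 100.0 kg — a pure rounding effect).
Batch grand total — Σ batch = 108.0 kg; LOI loss = Σ batch·LOI = 7.959 kg; yield, glass over the total, = 92.63%.

Revised batch per 100.0 kg glaze:
  Component A: 9.677 kg
  Ingredient B: 13.58 kg
  Ingredient G: 13.53 kg
  Raw D: 41.92 kg
  Ingredient E: 13.95 kg
  Raw F: 15.31 kg
Total batch = 108.0 kg; LOI loss = 7.959 kg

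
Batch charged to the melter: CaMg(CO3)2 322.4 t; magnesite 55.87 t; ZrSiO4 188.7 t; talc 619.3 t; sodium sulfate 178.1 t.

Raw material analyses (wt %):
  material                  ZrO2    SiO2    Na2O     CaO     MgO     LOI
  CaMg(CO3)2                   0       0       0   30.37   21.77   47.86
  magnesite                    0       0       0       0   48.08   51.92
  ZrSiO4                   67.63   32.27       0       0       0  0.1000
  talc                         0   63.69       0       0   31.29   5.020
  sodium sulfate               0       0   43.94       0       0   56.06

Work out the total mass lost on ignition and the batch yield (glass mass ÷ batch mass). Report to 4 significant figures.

Every computation holds full float precision in all steps. Intermediates appear rounded to four significant digits alongside each step — every reported value takes just one rounding. All derived quantities (totals, yield, net glass mass, LOI, the five compositions) are carried starting from the weights on 1050 t of glass at full float precision precisely as stated by the question or the answer.
Loss on ignition, line by line:
  CaMg(CO3)2: 322.4 × 0.4786 = 154.3 t
  magnesite: 55.87 × 0.5192 = 29.01 t
  ZrSiO4: 188.7 × 0.001000 = 0.1887 t
  talc: 619.3 × 0.05020 = 31.09 t
  sodium sulfate: 178.1 × 0.5606 = 99.84 t
Total LOI = 314.4 t
Glass = batch − LOI = 1364 − 314.4 = 1050 t

LOI loss = 314.4 t; glass = 1050 t; yield = 76.95%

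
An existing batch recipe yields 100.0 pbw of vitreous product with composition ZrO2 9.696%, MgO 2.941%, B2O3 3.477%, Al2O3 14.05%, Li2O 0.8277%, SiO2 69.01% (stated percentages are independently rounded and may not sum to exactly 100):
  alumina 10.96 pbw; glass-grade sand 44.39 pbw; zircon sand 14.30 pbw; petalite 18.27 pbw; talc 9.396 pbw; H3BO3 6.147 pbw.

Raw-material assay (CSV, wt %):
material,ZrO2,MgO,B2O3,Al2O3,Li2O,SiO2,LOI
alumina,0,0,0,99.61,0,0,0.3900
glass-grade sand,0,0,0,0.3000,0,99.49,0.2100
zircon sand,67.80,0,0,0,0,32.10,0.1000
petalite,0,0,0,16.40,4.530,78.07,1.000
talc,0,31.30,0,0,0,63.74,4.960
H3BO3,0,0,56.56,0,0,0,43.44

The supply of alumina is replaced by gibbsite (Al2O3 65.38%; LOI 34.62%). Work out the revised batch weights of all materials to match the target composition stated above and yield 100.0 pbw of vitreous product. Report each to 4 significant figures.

In-progress results are displayed, with 4-significant-figure rounding, between the steps — each numeric step keeps full float precision at every stage — a single rounding yields every reported result; the derived quantities, including ignition loss, glass mass, the totals, six oxide percentages, the yield, are rebuilt from the weighed amounts at 100.0 pbw of glass in full precision, as they appear in problem or answer.
Target oxide masses per 100.0 pbw vitreous product:
  ZrO2: 9.696% × 100.0 = 9.696 pbw
  MgO: 2.941% × 100.0 = 2.941 pbw
  B2O3: 3.477% × 100.0 = 3.477 pbw
  Al2O3: 14.05% × 100.0 = 14.05 pbw
  Li2O: 0.8277% × 100.0 = 0.8277 pbw
  SiO2: 69.01% × 100.0 = 69.01 pbw
Per-oxide balance check given the weights on record, per the basis as stated (sums match the target masses once rounding is allowed for):
  ZrO2: 14.30·0.6780 = 9.695 pbw (target 9.696 pbw)
  MgO: 9.396·0.3130 = 2.941 pbw (target 2.941 pbw)
  B2O3: 6.147·0.5656 = 3.477 pbw (target 3.477 pbw)
  Al2O3: 16.70·0.6538 + 44.39·0.003000 + 18.27·0.1640 = 14.05 pbw (target 14.05 pbw)
  Li2O: 18.27·0.04530 = 0.8276 pbw (target 0.8277 pbw)
  SiO2: 44.39·0.9949 + 14.30·0.3210 + 18.27·0.7807 + 9.396·0.6374 = 69.01 pbw (target 69.01 pbw)
Glass-mass bookkeeping: whole batch net of LOI = 99.99 pbw (the targets, summed, come to 100.0 pbw; stated basis 100.0 pbw — any gap is answer rounding).
Total batch = Σ batch = 109.2 pbw; LOI loss = Σ batch·LOI = 9.208 pbw; as yield: glass ÷ batch → 91.57%.

Revised batch per 100.0 pbw vitreous product:
  gibbsite: 16.70 pbw
  glass-grade sand: 44.39 pbw
  zircon sand: 14.30 pbw
  petalite: 18.27 pbw
  talc: 9.396 pbw
  H3BO3: 6.147 pbw
Total batch = 109.2 pbw; LOI loss = 9.208 pbw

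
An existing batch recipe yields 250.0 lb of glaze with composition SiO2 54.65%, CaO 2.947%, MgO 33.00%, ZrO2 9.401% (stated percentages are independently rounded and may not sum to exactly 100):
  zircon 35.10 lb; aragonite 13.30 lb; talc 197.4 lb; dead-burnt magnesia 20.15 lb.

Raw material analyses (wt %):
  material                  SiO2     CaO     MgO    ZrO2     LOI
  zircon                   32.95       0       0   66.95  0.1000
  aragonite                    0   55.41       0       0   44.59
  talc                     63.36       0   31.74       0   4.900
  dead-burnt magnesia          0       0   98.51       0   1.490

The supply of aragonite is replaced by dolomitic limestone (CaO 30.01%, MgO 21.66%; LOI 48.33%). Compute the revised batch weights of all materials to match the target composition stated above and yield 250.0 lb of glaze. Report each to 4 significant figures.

Revised batch per 250.0 lb glaze:
  zircon: 35.10 lb
  dolomitic limestone: 24.55 lb
  talc: 197.4 lb
  dead-burnt magnesia: 14.75 lb
Total batch = 271.8 lb; LOI loss = 21.79 lb

The working math carries exact precision at every stage — rounding to four significant figures applies to each mid-chain value as displayed; exactly one rounding lands on every reported value. Derived quantities are computed at exact precision (net glass mass, four oxide percentages, yield, ignition loss, the totals) starting from the weights on 250.0 lb of glass, exactly as shown in question or answer.
Oxide mass targets, per 250.0 lb glaze:
  SiO2: 54.65% × 250.0 = 136.6 lb
  CaO: 2.947% × 250.0 = 7.368 lb
  MgO: 33.00% × 250.0 = 82.50 lb
  ZrO2: 9.401% × 250.0 = 23.50 lb
A balance pass over the oxides, on the weights just shown, at the basis given (oxide sums agree with the targets net of answer rounding effects):
  SiO2: 35.10·0.3295 + 197.4·0.6336 = 136.6 lb (target 136.6 lb)
  CaO: 24.55·0.3001 = 7.367 lb (target 7.368 lb)
  MgO: 24.55·0.2166 + 197.4·0.3174 + 14.75·0.9851 = 82.50 lb (target 82.50 lb)
  ZrO2: 35.10·0.6695 = 23.50 lb (target 23.50 lb)
Auditing the glass mass value: net batch after ignition = 250.0 lb (summing oxide targets gives 250.0 lb; with the basis standing at 250.0 lb — any gap is answer rounding).
Adding the batch up: Σ batch = 271.8 lb; LOI loss = Σ batch·LOI = 21.79 lb; yield = glass ÷ total batch = 91.98%.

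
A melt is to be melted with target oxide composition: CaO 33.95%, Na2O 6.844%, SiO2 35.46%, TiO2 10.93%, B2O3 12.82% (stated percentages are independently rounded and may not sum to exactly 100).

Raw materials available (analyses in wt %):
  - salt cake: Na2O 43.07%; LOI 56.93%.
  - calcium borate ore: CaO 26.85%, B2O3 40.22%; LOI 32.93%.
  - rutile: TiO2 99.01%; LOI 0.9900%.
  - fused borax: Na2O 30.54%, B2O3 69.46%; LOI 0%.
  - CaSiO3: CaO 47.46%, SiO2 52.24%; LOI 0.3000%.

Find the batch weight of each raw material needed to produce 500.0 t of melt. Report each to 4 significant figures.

Values along the way are printed, rounded to four significant figures, on the page — all internal work keeps exact precision in all steps; each reported figure sees exactly one rounding; derived quantities (net glass mass, totals, LOI, five oxide percentages, yield) are recomputed at exact precision from the batch weights at 500.0 t of glass, exactly as shown in the problem or answer text.
Target masses of each oxide per 500.0 t melt:
  CaO: 33.95% × 500.0 = 169.8 t
  Na2O: 6.844% × 500.0 = 34.22 t
  SiO2: 35.46% × 500.0 = 177.3 t
  TiO2: 10.93% × 500.0 = 54.65 t
  B2O3: 12.82% × 500.0 = 64.10 t
Oxide-by-oxide audit working from each reported weight, versus the basis set out (target by target, the sums agree within answer rounding):
  CaO: 32.30·0.2685 + 339.4·0.4746 = 169.8 t (target 169.8 t)
  Na2O: 27.28·0.4307 + 73.58·0.3054 = 34.22 t (target 34.22 t)
  SiO2: 339.4·0.5224 = 177.3 t (target 177.3 t)
  TiO2: 55.20·0.9901 = 54.65 t (target 54.65 t)
  B2O3: 32.30·0.4022 + 73.58·0.6946 = 64.10 t (target 64.10 t)
Glass-mass bookkeeping: net batch after ignition = 500.0 t (summing oxide targets gives 500.0 t; stated basis 500.0 t — gaps are rounding artifacts).
Batch grand total — Σ batch = 527.8 t; the LOI term Σ batch·LOI equals 27.73 t; yield, glass over the total, = 94.75%.

Batch per 500.0 t melt:
  salt cake: 27.28 t
  calcium borate ore: 32.30 t
  rutile: 55.20 t
  fused borax: 73.58 t
  CaSiO3: 339.4 t
Total batch = 527.8 t; LOI loss = 27.73 t; yield = 94.75%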